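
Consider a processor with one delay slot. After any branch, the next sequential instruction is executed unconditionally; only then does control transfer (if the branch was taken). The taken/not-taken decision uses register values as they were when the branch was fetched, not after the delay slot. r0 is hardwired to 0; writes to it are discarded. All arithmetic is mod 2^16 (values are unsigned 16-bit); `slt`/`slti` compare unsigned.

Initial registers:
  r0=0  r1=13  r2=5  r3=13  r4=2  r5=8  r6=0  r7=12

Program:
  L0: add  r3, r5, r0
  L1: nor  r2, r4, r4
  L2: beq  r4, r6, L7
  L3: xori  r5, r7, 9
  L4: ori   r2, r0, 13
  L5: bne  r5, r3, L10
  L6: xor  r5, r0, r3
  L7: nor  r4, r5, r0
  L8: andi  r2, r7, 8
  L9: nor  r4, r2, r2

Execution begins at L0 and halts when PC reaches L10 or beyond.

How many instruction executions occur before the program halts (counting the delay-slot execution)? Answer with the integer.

PC=0  add  r3, r5, r0        | r0=0 r1=13 r2=5 r3=8 r4=2 r5=8 r6=0 r7=12
PC=1  nor  r2, r4, r4        | r0=0 r1=13 r2=65533 r3=8 r4=2 r5=8 r6=0 r7=12
PC=2  beq  r4, r6, L7        | r0=0 r1=13 r2=65533 r3=8 r4=2 r5=8 r6=0 r7=12  [not taken]
PC=3  xori  r5, r7, 9        | r0=0 r1=13 r2=65533 r3=8 r4=2 r5=5 r6=0 r7=12
PC=4  ori   r2, r0, 13       | r0=0 r1=13 r2=13 r3=8 r4=2 r5=5 r6=0 r7=12
PC=5  bne  r5, r3, L10       | r0=0 r1=13 r2=13 r3=8 r4=2 r5=5 r6=0 r7=12  [TAKEN]
PC=6  xor  r5, r0, r3        | r0=0 r1=13 r2=13 r3=8 r4=2 r5=8 r6=0 r7=12

7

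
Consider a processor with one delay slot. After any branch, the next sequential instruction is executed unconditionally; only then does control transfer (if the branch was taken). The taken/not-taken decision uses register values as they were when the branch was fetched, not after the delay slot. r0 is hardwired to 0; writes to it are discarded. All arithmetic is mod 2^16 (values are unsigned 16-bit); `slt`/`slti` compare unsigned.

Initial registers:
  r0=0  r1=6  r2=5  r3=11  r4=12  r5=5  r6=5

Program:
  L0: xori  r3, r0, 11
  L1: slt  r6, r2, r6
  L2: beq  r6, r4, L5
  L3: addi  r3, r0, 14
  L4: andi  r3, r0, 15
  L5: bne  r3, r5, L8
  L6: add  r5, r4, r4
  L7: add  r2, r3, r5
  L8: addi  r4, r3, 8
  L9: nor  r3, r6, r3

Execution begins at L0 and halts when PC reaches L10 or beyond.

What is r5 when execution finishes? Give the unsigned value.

24

#0 xori  r3, r0, 11 ; 0/6/5/11/12/5/5
#1 slt  r6, r2, r6 ; 0/6/5/11/12/5/0
#2 beq  r6, r4, L5 ; 0/6/5/11/12/5/0 ; →fallthru
#3 addi  r3, r0, 14 ; 0/6/5/14/12/5/0
#4 andi  r3, r0, 15 ; 0/6/5/0/12/5/0
#5 bne  r3, r5, L8 ; 0/6/5/0/12/5/0 ; →target
#6 add  r5, r4, r4 ; 0/6/5/0/12/24/0
#8 addi  r4, r3, 8 ; 0/6/5/0/8/24/0
#9 nor  r3, r6, r3 ; 0/6/5/65535/8/24/0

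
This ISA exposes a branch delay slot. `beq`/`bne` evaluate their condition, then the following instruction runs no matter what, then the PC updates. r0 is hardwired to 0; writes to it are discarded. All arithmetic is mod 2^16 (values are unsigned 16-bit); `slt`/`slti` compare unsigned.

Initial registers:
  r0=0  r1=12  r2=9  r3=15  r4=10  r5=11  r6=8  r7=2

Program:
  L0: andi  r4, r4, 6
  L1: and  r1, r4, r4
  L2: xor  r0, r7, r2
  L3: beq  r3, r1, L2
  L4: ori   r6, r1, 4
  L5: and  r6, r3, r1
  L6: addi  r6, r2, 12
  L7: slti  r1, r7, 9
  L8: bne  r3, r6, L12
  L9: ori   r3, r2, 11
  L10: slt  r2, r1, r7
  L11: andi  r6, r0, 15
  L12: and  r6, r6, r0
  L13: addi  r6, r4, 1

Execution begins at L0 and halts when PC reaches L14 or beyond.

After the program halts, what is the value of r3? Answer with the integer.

11

[0] andi  r4, r4, 6  →  {r0:0, r1:12, r2:9, r3:15, r4:2, r5:11, r6:8, r7:2}
[1] and  r1, r4, r4  →  {r0:0, r1:2, r2:9, r3:15, r4:2, r5:11, r6:8, r7:2}
[2] xor  r0, r7, r2  →  {r0:0, r1:2, r2:9, r3:15, r4:2, r5:11, r6:8, r7:2}
[3] beq  r3, r1, L2  →  {r0:0, r1:2, r2:9, r3:15, r4:2, r5:11, r6:8, r7:2}  ⟨branch fallthrough⟩
[4] ori   r6, r1, 4  →  {r0:0, r1:2, r2:9, r3:15, r4:2, r5:11, r6:6, r7:2}
[5] and  r6, r3, r1  →  {r0:0, r1:2, r2:9, r3:15, r4:2, r5:11, r6:2, r7:2}
[6] addi  r6, r2, 12  →  {r0:0, r1:2, r2:9, r3:15, r4:2, r5:11, r6:21, r7:2}
[7] slti  r1, r7, 9  →  {r0:0, r1:1, r2:9, r3:15, r4:2, r5:11, r6:21, r7:2}
[8] bne  r3, r6, L12  →  {r0:0, r1:1, r2:9, r3:15, r4:2, r5:11, r6:21, r7:2}  ⟨branch taken⟩
[9] ori   r3, r2, 11  →  {r0:0, r1:1, r2:9, r3:11, r4:2, r5:11, r6:21, r7:2}
[12] and  r6, r6, r0  →  {r0:0, r1:1, r2:9, r3:11, r4:2, r5:11, r6:0, r7:2}
[13] addi  r6, r4, 1  →  {r0:0, r1:1, r2:9, r3:11, r4:2, r5:11, r6:3, r7:2}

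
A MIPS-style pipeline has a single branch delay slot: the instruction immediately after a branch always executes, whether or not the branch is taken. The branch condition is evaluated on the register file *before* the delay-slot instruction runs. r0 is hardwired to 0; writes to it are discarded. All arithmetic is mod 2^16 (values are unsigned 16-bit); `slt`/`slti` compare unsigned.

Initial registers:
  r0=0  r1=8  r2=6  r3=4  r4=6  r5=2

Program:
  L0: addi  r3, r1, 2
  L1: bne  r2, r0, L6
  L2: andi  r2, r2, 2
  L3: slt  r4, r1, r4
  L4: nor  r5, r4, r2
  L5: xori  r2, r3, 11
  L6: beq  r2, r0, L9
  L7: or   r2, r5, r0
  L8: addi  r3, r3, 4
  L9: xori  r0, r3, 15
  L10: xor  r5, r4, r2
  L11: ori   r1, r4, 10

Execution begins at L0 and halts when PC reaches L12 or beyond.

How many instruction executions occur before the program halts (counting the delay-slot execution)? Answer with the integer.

[0] addi  r3, r1, 2  →  {r0:0, r1:8, r2:6, r3:10, r4:6, r5:2}
[1] bne  r2, r0, L6  →  {r0:0, r1:8, r2:6, r3:10, r4:6, r5:2}  ⟨branch taken⟩
[2] andi  r2, r2, 2  →  {r0:0, r1:8, r2:2, r3:10, r4:6, r5:2}
[6] beq  r2, r0, L9  →  {r0:0, r1:8, r2:2, r3:10, r4:6, r5:2}  ⟨branch fallthrough⟩
[7] or   r2, r5, r0  →  {r0:0, r1:8, r2:2, r3:10, r4:6, r5:2}
[8] addi  r3, r3, 4  →  {r0:0, r1:8, r2:2, r3:14, r4:6, r5:2}
[9] xori  r0, r3, 15  →  {r0:0, r1:8, r2:2, r3:14, r4:6, r5:2}
[10] xor  r5, r4, r2  →  {r0:0, r1:8, r2:2, r3:14, r4:6, r5:4}
[11] ori   r1, r4, 10  →  {r0:0, r1:14, r2:2, r3:14, r4:6, r5:4}

9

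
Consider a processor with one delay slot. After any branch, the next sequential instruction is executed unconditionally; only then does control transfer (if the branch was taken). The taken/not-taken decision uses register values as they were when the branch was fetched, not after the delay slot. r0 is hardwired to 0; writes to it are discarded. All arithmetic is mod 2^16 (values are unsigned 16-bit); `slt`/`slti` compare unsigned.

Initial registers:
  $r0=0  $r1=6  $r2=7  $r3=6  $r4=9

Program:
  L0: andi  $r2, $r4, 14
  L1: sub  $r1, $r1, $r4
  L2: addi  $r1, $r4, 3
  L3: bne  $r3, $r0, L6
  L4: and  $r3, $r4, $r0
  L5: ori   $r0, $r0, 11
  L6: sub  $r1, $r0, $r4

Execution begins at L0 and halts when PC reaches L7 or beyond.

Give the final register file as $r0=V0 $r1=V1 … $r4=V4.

$r0=0 $r1=65527 $r2=8 $r3=0 $r4=9

  step pc=0: andi  $r2, $r4, 14  regs=(0,6,8,6,9)
  step pc=1: sub  $r1, $r1, $r4  regs=(0,65533,8,6,9)
  step pc=2: addi  $r1, $r4, 3  regs=(0,12,8,6,9)
  step pc=3: bne  $r3, $r0, L6  cond=T  regs=(0,12,8,6,9)
  step pc=4: and  $r3, $r4, $r0  regs=(0,12,8,0,9)
  step pc=6: sub  $r1, $r0, $r4  regs=(0,65527,8,0,9)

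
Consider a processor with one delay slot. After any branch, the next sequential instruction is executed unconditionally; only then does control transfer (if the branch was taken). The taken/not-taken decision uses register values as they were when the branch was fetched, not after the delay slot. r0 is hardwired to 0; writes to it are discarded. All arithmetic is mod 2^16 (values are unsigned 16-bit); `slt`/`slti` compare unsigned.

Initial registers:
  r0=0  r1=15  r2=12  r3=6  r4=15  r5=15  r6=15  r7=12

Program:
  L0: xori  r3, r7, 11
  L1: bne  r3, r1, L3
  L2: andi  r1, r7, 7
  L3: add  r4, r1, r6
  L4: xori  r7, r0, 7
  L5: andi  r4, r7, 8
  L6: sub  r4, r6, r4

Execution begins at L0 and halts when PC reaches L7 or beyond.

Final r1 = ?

#0 xori  r3, r7, 11 ; 0/15/12/7/15/15/15/12
#1 bne  r3, r1, L3 ; 0/15/12/7/15/15/15/12 ; →target
#2 andi  r1, r7, 7 ; 0/4/12/7/15/15/15/12
#3 add  r4, r1, r6 ; 0/4/12/7/19/15/15/12
#4 xori  r7, r0, 7 ; 0/4/12/7/19/15/15/7
#5 andi  r4, r7, 8 ; 0/4/12/7/0/15/15/7
#6 sub  r4, r6, r4 ; 0/4/12/7/15/15/15/7

4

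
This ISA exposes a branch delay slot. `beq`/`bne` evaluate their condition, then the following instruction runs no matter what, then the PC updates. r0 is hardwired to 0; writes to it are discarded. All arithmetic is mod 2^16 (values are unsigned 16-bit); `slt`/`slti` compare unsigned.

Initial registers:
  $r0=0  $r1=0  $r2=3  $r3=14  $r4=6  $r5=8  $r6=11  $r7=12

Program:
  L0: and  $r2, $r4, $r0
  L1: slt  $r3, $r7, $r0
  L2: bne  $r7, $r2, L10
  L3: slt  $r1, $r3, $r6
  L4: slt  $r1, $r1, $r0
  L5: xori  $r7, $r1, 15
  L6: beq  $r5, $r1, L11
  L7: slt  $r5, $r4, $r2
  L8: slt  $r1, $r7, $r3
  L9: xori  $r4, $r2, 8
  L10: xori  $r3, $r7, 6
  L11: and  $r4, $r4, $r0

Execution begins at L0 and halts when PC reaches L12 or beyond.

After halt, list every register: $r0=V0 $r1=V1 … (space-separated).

$r0=0 $r1=1 $r2=0 $r3=10 $r4=0 $r5=8 $r6=11 $r7=12

[0] and  $r2, $r4, $r0  →  {$r0:0, $r1:0, $r2:0, $r3:14, $r4:6, $r5:8, $r6:11, $r7:12}
[1] slt  $r3, $r7, $r0  →  {$r0:0, $r1:0, $r2:0, $r3:0, $r4:6, $r5:8, $r6:11, $r7:12}
[2] bne  $r7, $r2, L10  →  {$r0:0, $r1:0, $r2:0, $r3:0, $r4:6, $r5:8, $r6:11, $r7:12}  ⟨branch taken⟩
[3] slt  $r1, $r3, $r6  →  {$r0:0, $r1:1, $r2:0, $r3:0, $r4:6, $r5:8, $r6:11, $r7:12}
[10] xori  $r3, $r7, 6  →  {$r0:0, $r1:1, $r2:0, $r3:10, $r4:6, $r5:8, $r6:11, $r7:12}
[11] and  $r4, $r4, $r0  →  {$r0:0, $r1:1, $r2:0, $r3:10, $r4:0, $r5:8, $r6:11, $r7:12}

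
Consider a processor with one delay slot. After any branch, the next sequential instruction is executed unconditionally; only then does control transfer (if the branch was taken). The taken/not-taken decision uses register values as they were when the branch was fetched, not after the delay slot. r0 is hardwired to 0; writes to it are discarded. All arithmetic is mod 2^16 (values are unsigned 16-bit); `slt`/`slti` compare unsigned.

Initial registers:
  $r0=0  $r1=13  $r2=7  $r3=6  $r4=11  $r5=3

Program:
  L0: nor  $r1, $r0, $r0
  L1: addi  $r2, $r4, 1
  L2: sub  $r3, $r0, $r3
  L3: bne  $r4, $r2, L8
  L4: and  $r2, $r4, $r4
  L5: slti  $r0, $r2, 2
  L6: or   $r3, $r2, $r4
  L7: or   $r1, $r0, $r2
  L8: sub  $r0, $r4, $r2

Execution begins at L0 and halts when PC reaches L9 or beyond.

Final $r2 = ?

PC=0  nor  $r1, $r0, $r0     | $r0=0 $r1=65535 $r2=7 $r3=6 $r4=11 $r5=3
PC=1  addi  $r2, $r4, 1      | $r0=0 $r1=65535 $r2=12 $r3=6 $r4=11 $r5=3
PC=2  sub  $r3, $r0, $r3     | $r0=0 $r1=65535 $r2=12 $r3=65530 $r4=11 $r5=3
PC=3  bne  $r4, $r2, L8      | $r0=0 $r1=65535 $r2=12 $r3=65530 $r4=11 $r5=3  [TAKEN]
PC=4  and  $r2, $r4, $r4     | $r0=0 $r1=65535 $r2=11 $r3=65530 $r4=11 $r5=3
PC=8  sub  $r0, $r4, $r2     | $r0=0 $r1=65535 $r2=11 $r3=65530 $r4=11 $r5=3

11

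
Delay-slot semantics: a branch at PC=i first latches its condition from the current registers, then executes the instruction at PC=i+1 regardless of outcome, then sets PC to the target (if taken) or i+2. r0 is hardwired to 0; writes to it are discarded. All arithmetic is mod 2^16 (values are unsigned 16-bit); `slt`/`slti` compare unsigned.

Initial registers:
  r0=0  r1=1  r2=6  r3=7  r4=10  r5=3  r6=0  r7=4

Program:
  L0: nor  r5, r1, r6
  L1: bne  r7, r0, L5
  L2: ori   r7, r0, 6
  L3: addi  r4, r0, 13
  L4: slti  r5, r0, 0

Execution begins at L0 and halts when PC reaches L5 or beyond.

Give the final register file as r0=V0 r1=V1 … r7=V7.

[0] nor  r5, r1, r6  →  {r0:0, r1:1, r2:6, r3:7, r4:10, r5:65534, r6:0, r7:4}
[1] bne  r7, r0, L5  →  {r0:0, r1:1, r2:6, r3:7, r4:10, r5:65534, r6:0, r7:4}  ⟨branch taken⟩
[2] ori   r7, r0, 6  →  {r0:0, r1:1, r2:6, r3:7, r4:10, r5:65534, r6:0, r7:6}

r0=0 r1=1 r2=6 r3=7 r4=10 r5=65534 r6=0 r7=6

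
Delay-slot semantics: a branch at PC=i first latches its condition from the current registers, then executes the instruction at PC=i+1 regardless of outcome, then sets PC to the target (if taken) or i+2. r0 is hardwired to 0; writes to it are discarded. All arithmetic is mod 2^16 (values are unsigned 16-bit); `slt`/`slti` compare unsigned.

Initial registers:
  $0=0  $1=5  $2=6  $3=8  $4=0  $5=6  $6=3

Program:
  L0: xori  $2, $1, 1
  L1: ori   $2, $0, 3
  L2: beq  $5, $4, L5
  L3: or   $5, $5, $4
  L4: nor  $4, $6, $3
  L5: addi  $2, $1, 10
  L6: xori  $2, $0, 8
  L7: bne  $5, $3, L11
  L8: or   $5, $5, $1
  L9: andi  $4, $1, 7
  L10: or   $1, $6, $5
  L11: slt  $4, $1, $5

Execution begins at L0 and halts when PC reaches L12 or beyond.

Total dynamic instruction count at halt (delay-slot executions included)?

10

#0 xori  $2, $1, 1 ; 0/5/4/8/0/6/3
#1 ori   $2, $0, 3 ; 0/5/3/8/0/6/3
#2 beq  $5, $4, L5 ; 0/5/3/8/0/6/3 ; →fallthru
#3 or   $5, $5, $4 ; 0/5/3/8/0/6/3
#4 nor  $4, $6, $3 ; 0/5/3/8/65524/6/3
#5 addi  $2, $1, 10 ; 0/5/15/8/65524/6/3
#6 xori  $2, $0, 8 ; 0/5/8/8/65524/6/3
#7 bne  $5, $3, L11 ; 0/5/8/8/65524/6/3 ; →target
#8 or   $5, $5, $1 ; 0/5/8/8/65524/7/3
#11 slt  $4, $1, $5 ; 0/5/8/8/1/7/3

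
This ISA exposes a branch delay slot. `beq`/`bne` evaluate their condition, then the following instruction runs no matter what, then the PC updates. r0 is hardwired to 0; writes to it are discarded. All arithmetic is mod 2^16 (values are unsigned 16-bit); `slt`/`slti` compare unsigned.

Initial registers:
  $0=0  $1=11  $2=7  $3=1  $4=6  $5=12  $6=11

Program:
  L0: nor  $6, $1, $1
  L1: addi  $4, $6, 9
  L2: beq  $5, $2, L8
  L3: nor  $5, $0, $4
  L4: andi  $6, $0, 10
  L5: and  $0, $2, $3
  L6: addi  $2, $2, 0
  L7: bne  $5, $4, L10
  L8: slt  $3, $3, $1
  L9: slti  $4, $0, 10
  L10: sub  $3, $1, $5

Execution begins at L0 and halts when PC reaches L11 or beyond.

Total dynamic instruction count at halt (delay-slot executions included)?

10

PC=0  nor  $6, $1, $1        | $0=0 $1=11 $2=7 $3=1 $4=6 $5=12 $6=65524
PC=1  addi  $4, $6, 9        | $0=0 $1=11 $2=7 $3=1 $4=65533 $5=12 $6=65524
PC=2  beq  $5, $2, L8        | $0=0 $1=11 $2=7 $3=1 $4=65533 $5=12 $6=65524  [not taken]
PC=3  nor  $5, $0, $4        | $0=0 $1=11 $2=7 $3=1 $4=65533 $5=2 $6=65524
PC=4  andi  $6, $0, 10       | $0=0 $1=11 $2=7 $3=1 $4=65533 $5=2 $6=0
PC=5  and  $0, $2, $3        | $0=0 $1=11 $2=7 $3=1 $4=65533 $5=2 $6=0
PC=6  addi  $2, $2, 0        | $0=0 $1=11 $2=7 $3=1 $4=65533 $5=2 $6=0
PC=7  bne  $5, $4, L10       | $0=0 $1=11 $2=7 $3=1 $4=65533 $5=2 $6=0  [TAKEN]
PC=8  slt  $3, $3, $1        | $0=0 $1=11 $2=7 $3=1 $4=65533 $5=2 $6=0
PC=10 sub  $3, $1, $5        | $0=0 $1=11 $2=7 $3=9 $4=65533 $5=2 $6=0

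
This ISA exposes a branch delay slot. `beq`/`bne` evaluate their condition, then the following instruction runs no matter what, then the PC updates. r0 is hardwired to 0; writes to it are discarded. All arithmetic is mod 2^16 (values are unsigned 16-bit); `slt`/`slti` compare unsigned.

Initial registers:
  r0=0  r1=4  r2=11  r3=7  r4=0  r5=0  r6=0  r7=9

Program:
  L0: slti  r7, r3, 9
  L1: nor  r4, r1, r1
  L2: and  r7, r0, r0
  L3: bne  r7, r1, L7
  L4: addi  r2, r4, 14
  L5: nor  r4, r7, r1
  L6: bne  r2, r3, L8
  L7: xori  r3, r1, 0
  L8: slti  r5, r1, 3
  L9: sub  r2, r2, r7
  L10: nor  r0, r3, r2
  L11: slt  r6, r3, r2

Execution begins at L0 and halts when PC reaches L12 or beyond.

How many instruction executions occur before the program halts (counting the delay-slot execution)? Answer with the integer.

10

#0 slti  r7, r3, 9 ; 0/4/11/7/0/0/0/1
#1 nor  r4, r1, r1 ; 0/4/11/7/65531/0/0/1
#2 and  r7, r0, r0 ; 0/4/11/7/65531/0/0/0
#3 bne  r7, r1, L7 ; 0/4/11/7/65531/0/0/0 ; →target
#4 addi  r2, r4, 14 ; 0/4/9/7/65531/0/0/0
#7 xori  r3, r1, 0 ; 0/4/9/4/65531/0/0/0
#8 slti  r5, r1, 3 ; 0/4/9/4/65531/0/0/0
#9 sub  r2, r2, r7 ; 0/4/9/4/65531/0/0/0
#10 nor  r0, r3, r2 ; 0/4/9/4/65531/0/0/0
#11 slt  r6, r3, r2 ; 0/4/9/4/65531/0/1/0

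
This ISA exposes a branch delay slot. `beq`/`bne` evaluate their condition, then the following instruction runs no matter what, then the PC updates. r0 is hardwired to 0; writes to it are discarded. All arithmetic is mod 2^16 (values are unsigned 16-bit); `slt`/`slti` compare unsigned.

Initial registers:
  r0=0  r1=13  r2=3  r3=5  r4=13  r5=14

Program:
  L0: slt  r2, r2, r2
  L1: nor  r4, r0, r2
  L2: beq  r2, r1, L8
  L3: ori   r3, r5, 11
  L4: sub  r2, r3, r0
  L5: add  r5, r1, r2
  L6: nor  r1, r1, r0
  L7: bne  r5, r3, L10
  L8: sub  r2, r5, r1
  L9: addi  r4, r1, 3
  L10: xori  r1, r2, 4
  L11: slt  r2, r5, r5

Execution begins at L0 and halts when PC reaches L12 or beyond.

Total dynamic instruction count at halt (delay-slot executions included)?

11

[0] slt  r2, r2, r2  →  {r0:0, r1:13, r2:0, r3:5, r4:13, r5:14}
[1] nor  r4, r0, r2  →  {r0:0, r1:13, r2:0, r3:5, r4:65535, r5:14}
[2] beq  r2, r1, L8  →  {r0:0, r1:13, r2:0, r3:5, r4:65535, r5:14}  ⟨branch fallthrough⟩
[3] ori   r3, r5, 11  →  {r0:0, r1:13, r2:0, r3:15, r4:65535, r5:14}
[4] sub  r2, r3, r0  →  {r0:0, r1:13, r2:15, r3:15, r4:65535, r5:14}
[5] add  r5, r1, r2  →  {r0:0, r1:13, r2:15, r3:15, r4:65535, r5:28}
[6] nor  r1, r1, r0  →  {r0:0, r1:65522, r2:15, r3:15, r4:65535, r5:28}
[7] bne  r5, r3, L10  →  {r0:0, r1:65522, r2:15, r3:15, r4:65535, r5:28}  ⟨branch taken⟩
[8] sub  r2, r5, r1  →  {r0:0, r1:65522, r2:42, r3:15, r4:65535, r5:28}
[10] xori  r1, r2, 4  →  {r0:0, r1:46, r2:42, r3:15, r4:65535, r5:28}
[11] slt  r2, r5, r5  →  {r0:0, r1:46, r2:0, r3:15, r4:65535, r5:28}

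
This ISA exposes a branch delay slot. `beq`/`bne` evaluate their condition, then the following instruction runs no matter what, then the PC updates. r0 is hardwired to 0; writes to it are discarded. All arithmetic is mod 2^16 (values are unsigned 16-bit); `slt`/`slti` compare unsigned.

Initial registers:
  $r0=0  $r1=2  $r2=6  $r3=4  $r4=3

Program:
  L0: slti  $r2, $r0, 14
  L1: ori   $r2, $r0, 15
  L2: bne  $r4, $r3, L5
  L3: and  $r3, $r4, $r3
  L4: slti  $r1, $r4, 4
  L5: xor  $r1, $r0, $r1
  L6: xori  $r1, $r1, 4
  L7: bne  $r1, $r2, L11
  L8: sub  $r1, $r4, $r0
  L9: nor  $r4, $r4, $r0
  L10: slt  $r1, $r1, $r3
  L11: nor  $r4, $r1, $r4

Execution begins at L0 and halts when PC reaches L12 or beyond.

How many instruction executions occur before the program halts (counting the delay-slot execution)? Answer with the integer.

  step pc=0: slti  $r2, $r0, 14  regs=(0,2,1,4,3)
  step pc=1: ori   $r2, $r0, 15  regs=(0,2,15,4,3)
  step pc=2: bne  $r4, $r3, L5  cond=T  regs=(0,2,15,4,3)
  step pc=3: and  $r3, $r4, $r3  regs=(0,2,15,0,3)
  step pc=5: xor  $r1, $r0, $r1  regs=(0,2,15,0,3)
  step pc=6: xori  $r1, $r1, 4  regs=(0,6,15,0,3)
  step pc=7: bne  $r1, $r2, L11  cond=T  regs=(0,6,15,0,3)
  step pc=8: sub  $r1, $r4, $r0  regs=(0,3,15,0,3)
  step pc=11: nor  $r4, $r1, $r4  regs=(0,3,15,0,65532)

9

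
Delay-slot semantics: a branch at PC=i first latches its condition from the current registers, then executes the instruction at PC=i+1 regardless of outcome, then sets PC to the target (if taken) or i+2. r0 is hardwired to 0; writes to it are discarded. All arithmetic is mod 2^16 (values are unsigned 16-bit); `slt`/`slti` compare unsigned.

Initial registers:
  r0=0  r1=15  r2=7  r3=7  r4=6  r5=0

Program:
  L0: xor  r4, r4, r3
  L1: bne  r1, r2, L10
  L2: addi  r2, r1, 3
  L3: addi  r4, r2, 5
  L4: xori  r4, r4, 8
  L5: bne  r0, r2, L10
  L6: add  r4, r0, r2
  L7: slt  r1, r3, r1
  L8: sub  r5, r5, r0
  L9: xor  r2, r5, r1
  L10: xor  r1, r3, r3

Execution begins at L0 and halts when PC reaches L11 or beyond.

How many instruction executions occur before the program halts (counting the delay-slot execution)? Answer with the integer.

4

#0 xor  r4, r4, r3 ; 0/15/7/7/1/0
#1 bne  r1, r2, L10 ; 0/15/7/7/1/0 ; →target
#2 addi  r2, r1, 3 ; 0/15/18/7/1/0
#10 xor  r1, r3, r3 ; 0/0/18/7/1/0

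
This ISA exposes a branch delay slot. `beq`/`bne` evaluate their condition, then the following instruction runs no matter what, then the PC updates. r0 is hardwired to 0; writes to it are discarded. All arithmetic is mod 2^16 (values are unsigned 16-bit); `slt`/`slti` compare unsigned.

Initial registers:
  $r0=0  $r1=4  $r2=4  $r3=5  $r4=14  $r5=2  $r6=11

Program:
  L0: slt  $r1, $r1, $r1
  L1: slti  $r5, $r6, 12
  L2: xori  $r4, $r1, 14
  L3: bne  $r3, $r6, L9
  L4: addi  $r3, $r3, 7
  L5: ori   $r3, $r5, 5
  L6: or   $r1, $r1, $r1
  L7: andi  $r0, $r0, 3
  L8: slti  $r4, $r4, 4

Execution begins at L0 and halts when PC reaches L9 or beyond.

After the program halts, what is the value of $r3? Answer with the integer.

12

#0 slt  $r1, $r1, $r1 ; 0/0/4/5/14/2/11
#1 slti  $r5, $r6, 12 ; 0/0/4/5/14/1/11
#2 xori  $r4, $r1, 14 ; 0/0/4/5/14/1/11
#3 bne  $r3, $r6, L9 ; 0/0/4/5/14/1/11 ; →target
#4 addi  $r3, $r3, 7 ; 0/0/4/12/14/1/11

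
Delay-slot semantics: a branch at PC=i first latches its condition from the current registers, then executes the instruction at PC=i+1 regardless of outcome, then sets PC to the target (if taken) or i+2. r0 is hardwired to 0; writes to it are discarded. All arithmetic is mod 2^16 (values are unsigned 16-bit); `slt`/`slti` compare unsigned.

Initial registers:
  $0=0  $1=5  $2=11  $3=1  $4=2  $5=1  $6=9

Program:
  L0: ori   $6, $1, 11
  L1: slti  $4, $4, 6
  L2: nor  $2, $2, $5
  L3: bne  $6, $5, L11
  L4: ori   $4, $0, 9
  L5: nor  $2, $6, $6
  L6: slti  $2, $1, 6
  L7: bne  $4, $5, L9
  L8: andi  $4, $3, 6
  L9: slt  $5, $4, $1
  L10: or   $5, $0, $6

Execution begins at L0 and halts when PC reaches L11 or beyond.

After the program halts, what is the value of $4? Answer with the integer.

  step pc=0: ori   $6, $1, 11  regs=(0,5,11,1,2,1,15)
  step pc=1: slti  $4, $4, 6  regs=(0,5,11,1,1,1,15)
  step pc=2: nor  $2, $2, $5  regs=(0,5,65524,1,1,1,15)
  step pc=3: bne  $6, $5, L11  cond=T  regs=(0,5,65524,1,1,1,15)
  step pc=4: ori   $4, $0, 9  regs=(0,5,65524,1,9,1,15)

9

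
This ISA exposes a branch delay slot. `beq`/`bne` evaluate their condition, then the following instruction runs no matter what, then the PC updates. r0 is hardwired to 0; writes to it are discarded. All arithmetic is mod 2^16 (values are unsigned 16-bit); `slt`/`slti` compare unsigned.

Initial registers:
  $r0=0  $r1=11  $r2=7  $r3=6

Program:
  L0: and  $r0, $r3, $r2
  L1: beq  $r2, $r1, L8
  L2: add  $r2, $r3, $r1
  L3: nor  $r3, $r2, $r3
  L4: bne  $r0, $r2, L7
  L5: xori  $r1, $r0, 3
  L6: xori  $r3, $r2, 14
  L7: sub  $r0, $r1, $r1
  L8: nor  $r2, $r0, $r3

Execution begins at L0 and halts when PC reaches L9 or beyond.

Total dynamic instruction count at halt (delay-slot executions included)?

  step pc=0: and  $r0, $r3, $r2  regs=(0,11,7,6)
  step pc=1: beq  $r2, $r1, L8  cond=F  regs=(0,11,7,6)
  step pc=2: add  $r2, $r3, $r1  regs=(0,11,17,6)
  step pc=3: nor  $r3, $r2, $r3  regs=(0,11,17,65512)
  step pc=4: bne  $r0, $r2, L7  cond=T  regs=(0,11,17,65512)
  step pc=5: xori  $r1, $r0, 3  regs=(0,3,17,65512)
  step pc=7: sub  $r0, $r1, $r1  regs=(0,3,17,65512)
  step pc=8: nor  $r2, $r0, $r3  regs=(0,3,23,65512)

8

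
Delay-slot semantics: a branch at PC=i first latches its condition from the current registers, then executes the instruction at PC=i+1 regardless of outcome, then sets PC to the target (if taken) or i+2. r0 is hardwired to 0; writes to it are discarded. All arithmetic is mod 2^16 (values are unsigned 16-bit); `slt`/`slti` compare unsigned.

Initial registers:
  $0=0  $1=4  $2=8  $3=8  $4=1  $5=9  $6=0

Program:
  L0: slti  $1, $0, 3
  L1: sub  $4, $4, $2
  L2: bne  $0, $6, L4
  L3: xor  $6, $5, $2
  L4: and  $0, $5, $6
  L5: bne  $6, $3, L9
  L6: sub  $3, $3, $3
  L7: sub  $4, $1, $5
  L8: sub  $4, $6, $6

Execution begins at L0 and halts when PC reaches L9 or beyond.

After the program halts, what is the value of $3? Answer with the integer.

0

#0 slti  $1, $0, 3 ; 0/1/8/8/1/9/0
#1 sub  $4, $4, $2 ; 0/1/8/8/65529/9/0
#2 bne  $0, $6, L4 ; 0/1/8/8/65529/9/0 ; →fallthru
#3 xor  $6, $5, $2 ; 0/1/8/8/65529/9/1
#4 and  $0, $5, $6 ; 0/1/8/8/65529/9/1
#5 bne  $6, $3, L9 ; 0/1/8/8/65529/9/1 ; →target
#6 sub  $3, $3, $3 ; 0/1/8/0/65529/9/1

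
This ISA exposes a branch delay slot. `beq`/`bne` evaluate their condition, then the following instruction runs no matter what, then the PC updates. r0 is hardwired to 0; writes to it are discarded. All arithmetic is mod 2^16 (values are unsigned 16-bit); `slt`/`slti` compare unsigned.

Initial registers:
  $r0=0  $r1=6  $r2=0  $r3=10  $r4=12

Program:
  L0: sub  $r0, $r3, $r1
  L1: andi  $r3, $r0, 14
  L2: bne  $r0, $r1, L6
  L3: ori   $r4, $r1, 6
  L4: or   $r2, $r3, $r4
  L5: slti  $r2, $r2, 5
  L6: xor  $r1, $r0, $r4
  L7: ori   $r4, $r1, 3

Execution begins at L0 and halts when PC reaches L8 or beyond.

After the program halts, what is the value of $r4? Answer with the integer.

[0] sub  $r0, $r3, $r1  →  {$r0:0, $r1:6, $r2:0, $r3:10, $r4:12}
[1] andi  $r3, $r0, 14  →  {$r0:0, $r1:6, $r2:0, $r3:0, $r4:12}
[2] bne  $r0, $r1, L6  →  {$r0:0, $r1:6, $r2:0, $r3:0, $r4:12}  ⟨branch taken⟩
[3] ori   $r4, $r1, 6  →  {$r0:0, $r1:6, $r2:0, $r3:0, $r4:6}
[6] xor  $r1, $r0, $r4  →  {$r0:0, $r1:6, $r2:0, $r3:0, $r4:6}
[7] ori   $r4, $r1, 3  →  {$r0:0, $r1:6, $r2:0, $r3:0, $r4:7}

7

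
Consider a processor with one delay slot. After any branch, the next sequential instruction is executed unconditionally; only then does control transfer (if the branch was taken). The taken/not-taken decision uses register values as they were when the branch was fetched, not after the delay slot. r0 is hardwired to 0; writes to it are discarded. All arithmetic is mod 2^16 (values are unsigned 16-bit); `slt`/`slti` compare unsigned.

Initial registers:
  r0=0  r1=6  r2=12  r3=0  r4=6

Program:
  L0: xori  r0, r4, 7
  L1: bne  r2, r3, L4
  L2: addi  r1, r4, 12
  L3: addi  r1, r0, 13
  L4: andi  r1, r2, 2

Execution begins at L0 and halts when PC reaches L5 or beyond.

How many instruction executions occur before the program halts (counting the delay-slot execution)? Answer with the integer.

#0 xori  r0, r4, 7 ; 0/6/12/0/6
#1 bne  r2, r3, L4 ; 0/6/12/0/6 ; →target
#2 addi  r1, r4, 12 ; 0/18/12/0/6
#4 andi  r1, r2, 2 ; 0/0/12/0/6

4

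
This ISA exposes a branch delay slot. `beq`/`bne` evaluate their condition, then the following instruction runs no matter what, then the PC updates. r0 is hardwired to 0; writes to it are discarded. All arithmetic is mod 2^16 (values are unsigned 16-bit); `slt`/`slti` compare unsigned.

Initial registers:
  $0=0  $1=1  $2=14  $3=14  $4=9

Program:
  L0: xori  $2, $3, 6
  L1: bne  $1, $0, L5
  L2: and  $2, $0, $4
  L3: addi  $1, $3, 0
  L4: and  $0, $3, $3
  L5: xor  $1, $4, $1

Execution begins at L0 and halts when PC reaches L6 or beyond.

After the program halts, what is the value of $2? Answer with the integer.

#0 xori  $2, $3, 6 ; 0/1/8/14/9
#1 bne  $1, $0, L5 ; 0/1/8/14/9 ; →target
#2 and  $2, $0, $4 ; 0/1/0/14/9
#5 xor  $1, $4, $1 ; 0/8/0/14/9

0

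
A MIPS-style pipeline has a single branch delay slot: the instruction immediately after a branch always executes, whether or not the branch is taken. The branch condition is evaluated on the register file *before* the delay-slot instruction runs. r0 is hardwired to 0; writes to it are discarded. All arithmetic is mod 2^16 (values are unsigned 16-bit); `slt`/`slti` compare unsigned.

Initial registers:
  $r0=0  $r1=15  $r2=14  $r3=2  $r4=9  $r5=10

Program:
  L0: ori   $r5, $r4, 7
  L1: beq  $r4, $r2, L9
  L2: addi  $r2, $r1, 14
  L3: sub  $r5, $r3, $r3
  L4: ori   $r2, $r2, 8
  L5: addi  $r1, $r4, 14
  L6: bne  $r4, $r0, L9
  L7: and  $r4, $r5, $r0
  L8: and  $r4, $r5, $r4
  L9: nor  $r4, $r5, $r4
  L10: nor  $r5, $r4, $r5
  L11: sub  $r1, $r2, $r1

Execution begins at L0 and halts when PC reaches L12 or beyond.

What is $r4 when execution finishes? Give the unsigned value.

#0 ori   $r5, $r4, 7 ; 0/15/14/2/9/15
#1 beq  $r4, $r2, L9 ; 0/15/14/2/9/15 ; →fallthru
#2 addi  $r2, $r1, 14 ; 0/15/29/2/9/15
#3 sub  $r5, $r3, $r3 ; 0/15/29/2/9/0
#4 ori   $r2, $r2, 8 ; 0/15/29/2/9/0
#5 addi  $r1, $r4, 14 ; 0/23/29/2/9/0
#6 bne  $r4, $r0, L9 ; 0/23/29/2/9/0 ; →target
#7 and  $r4, $r5, $r0 ; 0/23/29/2/0/0
#9 nor  $r4, $r5, $r4 ; 0/23/29/2/65535/0
#10 nor  $r5, $r4, $r5 ; 0/23/29/2/65535/0
#11 sub  $r1, $r2, $r1 ; 0/6/29/2/65535/0

65535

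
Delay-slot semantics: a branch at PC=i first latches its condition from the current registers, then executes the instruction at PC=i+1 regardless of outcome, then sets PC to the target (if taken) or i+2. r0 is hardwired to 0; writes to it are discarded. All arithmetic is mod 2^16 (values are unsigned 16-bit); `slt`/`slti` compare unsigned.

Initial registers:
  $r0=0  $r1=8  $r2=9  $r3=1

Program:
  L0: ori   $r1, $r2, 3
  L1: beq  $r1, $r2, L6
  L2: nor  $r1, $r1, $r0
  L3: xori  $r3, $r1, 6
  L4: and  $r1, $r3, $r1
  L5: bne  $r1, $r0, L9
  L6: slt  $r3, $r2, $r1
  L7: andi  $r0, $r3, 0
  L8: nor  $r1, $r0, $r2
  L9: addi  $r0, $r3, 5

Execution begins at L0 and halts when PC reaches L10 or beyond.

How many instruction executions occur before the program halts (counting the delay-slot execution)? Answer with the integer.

8

  step pc=0: ori   $r1, $r2, 3  regs=(0,11,9,1)
  step pc=1: beq  $r1, $r2, L6  cond=F  regs=(0,11,9,1)
  step pc=2: nor  $r1, $r1, $r0  regs=(0,65524,9,1)
  step pc=3: xori  $r3, $r1, 6  regs=(0,65524,9,65522)
  step pc=4: and  $r1, $r3, $r1  regs=(0,65520,9,65522)
  step pc=5: bne  $r1, $r0, L9  cond=T  regs=(0,65520,9,65522)
  step pc=6: slt  $r3, $r2, $r1  regs=(0,65520,9,1)
  step pc=9: addi  $r0, $r3, 5  regs=(0,65520,9,1)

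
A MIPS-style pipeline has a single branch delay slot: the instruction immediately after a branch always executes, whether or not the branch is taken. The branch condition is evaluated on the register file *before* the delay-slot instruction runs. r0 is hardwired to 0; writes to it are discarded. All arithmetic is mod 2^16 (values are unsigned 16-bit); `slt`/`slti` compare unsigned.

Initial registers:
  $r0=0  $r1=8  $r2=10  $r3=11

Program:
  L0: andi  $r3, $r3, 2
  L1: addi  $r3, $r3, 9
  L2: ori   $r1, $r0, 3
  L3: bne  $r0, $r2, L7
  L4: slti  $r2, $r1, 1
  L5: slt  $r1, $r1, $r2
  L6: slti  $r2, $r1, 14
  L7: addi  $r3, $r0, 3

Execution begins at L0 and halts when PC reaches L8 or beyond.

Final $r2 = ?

  step pc=0: andi  $r3, $r3, 2  regs=(0,8,10,2)
  step pc=1: addi  $r3, $r3, 9  regs=(0,8,10,11)
  step pc=2: ori   $r1, $r0, 3  regs=(0,3,10,11)
  step pc=3: bne  $r0, $r2, L7  cond=T  regs=(0,3,10,11)
  step pc=4: slti  $r2, $r1, 1  regs=(0,3,0,11)
  step pc=7: addi  $r3, $r0, 3  regs=(0,3,0,3)

0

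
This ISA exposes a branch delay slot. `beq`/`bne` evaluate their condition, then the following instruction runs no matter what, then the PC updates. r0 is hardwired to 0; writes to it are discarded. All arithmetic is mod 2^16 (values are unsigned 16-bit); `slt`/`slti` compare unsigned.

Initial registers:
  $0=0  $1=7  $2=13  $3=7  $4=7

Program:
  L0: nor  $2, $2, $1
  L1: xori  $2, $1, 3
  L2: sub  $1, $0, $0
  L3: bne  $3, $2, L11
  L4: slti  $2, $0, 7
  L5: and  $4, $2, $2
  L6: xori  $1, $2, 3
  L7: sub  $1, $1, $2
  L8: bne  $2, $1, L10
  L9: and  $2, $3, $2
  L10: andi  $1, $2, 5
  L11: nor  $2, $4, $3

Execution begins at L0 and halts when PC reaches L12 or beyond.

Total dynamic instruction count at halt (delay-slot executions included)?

PC=0  nor  $2, $2, $1        | $0=0 $1=7 $2=65520 $3=7 $4=7
PC=1  xori  $2, $1, 3        | $0=0 $1=7 $2=4 $3=7 $4=7
PC=2  sub  $1, $0, $0        | $0=0 $1=0 $2=4 $3=7 $4=7
PC=3  bne  $3, $2, L11       | $0=0 $1=0 $2=4 $3=7 $4=7  [TAKEN]
PC=4  slti  $2, $0, 7        | $0=0 $1=0 $2=1 $3=7 $4=7
PC=11 nor  $2, $4, $3        | $0=0 $1=0 $2=65528 $3=7 $4=7

6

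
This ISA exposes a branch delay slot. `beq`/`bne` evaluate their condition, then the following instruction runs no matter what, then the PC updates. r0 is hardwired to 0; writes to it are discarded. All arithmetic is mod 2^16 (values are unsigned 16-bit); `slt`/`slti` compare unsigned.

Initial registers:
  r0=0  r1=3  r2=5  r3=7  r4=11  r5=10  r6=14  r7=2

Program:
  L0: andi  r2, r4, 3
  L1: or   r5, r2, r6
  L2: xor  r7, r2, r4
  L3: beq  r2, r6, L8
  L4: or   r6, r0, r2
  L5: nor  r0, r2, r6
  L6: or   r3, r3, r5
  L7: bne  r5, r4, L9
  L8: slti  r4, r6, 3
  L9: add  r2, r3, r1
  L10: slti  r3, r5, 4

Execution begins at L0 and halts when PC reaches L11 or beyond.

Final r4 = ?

0

[0] andi  r2, r4, 3  →  {r0:0, r1:3, r2:3, r3:7, r4:11, r5:10, r6:14, r7:2}
[1] or   r5, r2, r6  →  {r0:0, r1:3, r2:3, r3:7, r4:11, r5:15, r6:14, r7:2}
[2] xor  r7, r2, r4  →  {r0:0, r1:3, r2:3, r3:7, r4:11, r5:15, r6:14, r7:8}
[3] beq  r2, r6, L8  →  {r0:0, r1:3, r2:3, r3:7, r4:11, r5:15, r6:14, r7:8}  ⟨branch fallthrough⟩
[4] or   r6, r0, r2  →  {r0:0, r1:3, r2:3, r3:7, r4:11, r5:15, r6:3, r7:8}
[5] nor  r0, r2, r6  →  {r0:0, r1:3, r2:3, r3:7, r4:11, r5:15, r6:3, r7:8}
[6] or   r3, r3, r5  →  {r0:0, r1:3, r2:3, r3:15, r4:11, r5:15, r6:3, r7:8}
[7] bne  r5, r4, L9  →  {r0:0, r1:3, r2:3, r3:15, r4:11, r5:15, r6:3, r7:8}  ⟨branch taken⟩
[8] slti  r4, r6, 3  →  {r0:0, r1:3, r2:3, r3:15, r4:0, r5:15, r6:3, r7:8}
[9] add  r2, r3, r1  →  {r0:0, r1:3, r2:18, r3:15, r4:0, r5:15, r6:3, r7:8}
[10] slti  r3, r5, 4  →  {r0:0, r1:3, r2:18, r3:0, r4:0, r5:15, r6:3, r7:8}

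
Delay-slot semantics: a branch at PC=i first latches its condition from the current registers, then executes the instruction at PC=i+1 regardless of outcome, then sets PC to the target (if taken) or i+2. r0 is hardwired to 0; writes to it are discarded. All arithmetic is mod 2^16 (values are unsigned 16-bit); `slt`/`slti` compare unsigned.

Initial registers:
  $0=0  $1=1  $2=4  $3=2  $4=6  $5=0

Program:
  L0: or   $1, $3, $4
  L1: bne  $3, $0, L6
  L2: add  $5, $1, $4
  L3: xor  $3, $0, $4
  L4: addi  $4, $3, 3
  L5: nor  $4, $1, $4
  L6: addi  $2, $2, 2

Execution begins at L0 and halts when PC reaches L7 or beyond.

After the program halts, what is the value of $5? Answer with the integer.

  step pc=0: or   $1, $3, $4  regs=(0,6,4,2,6,0)
  step pc=1: bne  $3, $0, L6  cond=T  regs=(0,6,4,2,6,0)
  step pc=2: add  $5, $1, $4  regs=(0,6,4,2,6,12)
  step pc=6: addi  $2, $2, 2  regs=(0,6,6,2,6,12)

12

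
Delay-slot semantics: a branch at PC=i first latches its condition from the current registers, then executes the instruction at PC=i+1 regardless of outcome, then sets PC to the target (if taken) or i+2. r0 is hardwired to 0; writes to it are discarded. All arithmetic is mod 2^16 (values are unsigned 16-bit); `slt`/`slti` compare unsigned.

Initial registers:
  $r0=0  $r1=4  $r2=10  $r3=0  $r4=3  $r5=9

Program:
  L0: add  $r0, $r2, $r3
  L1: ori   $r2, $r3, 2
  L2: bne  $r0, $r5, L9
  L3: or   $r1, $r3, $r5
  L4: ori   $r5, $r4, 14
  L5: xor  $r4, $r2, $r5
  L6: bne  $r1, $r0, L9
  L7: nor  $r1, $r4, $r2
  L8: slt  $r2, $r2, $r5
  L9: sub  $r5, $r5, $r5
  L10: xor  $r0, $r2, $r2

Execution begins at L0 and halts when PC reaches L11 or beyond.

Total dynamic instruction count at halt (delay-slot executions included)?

6

PC=0  add  $r0, $r2, $r3     | $r0=0 $r1=4 $r2=10 $r3=0 $r4=3 $r5=9
PC=1  ori   $r2, $r3, 2      | $r0=0 $r1=4 $r2=2 $r3=0 $r4=3 $r5=9
PC=2  bne  $r0, $r5, L9      | $r0=0 $r1=4 $r2=2 $r3=0 $r4=3 $r5=9  [TAKEN]
PC=3  or   $r1, $r3, $r5     | $r0=0 $r1=9 $r2=2 $r3=0 $r4=3 $r5=9
PC=9  sub  $r5, $r5, $r5     | $r0=0 $r1=9 $r2=2 $r3=0 $r4=3 $r5=0
PC=10 xor  $r0, $r2, $r2     | $r0=0 $r1=9 $r2=2 $r3=0 $r4=3 $r5=0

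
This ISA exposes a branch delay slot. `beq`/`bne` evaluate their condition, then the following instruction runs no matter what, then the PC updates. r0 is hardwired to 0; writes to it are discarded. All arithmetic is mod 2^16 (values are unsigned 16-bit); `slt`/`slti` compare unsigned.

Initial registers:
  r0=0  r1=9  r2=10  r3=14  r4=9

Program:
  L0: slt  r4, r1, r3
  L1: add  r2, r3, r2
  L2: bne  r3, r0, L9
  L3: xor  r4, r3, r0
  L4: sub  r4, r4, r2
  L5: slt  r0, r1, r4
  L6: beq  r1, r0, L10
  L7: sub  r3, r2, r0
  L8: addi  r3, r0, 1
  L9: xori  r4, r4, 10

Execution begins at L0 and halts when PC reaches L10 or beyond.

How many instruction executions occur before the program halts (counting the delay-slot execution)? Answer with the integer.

5

#0 slt  r4, r1, r3 ; 0/9/10/14/1
#1 add  r2, r3, r2 ; 0/9/24/14/1
#2 bne  r3, r0, L9 ; 0/9/24/14/1 ; →target
#3 xor  r4, r3, r0 ; 0/9/24/14/14
#9 xori  r4, r4, 10 ; 0/9/24/14/4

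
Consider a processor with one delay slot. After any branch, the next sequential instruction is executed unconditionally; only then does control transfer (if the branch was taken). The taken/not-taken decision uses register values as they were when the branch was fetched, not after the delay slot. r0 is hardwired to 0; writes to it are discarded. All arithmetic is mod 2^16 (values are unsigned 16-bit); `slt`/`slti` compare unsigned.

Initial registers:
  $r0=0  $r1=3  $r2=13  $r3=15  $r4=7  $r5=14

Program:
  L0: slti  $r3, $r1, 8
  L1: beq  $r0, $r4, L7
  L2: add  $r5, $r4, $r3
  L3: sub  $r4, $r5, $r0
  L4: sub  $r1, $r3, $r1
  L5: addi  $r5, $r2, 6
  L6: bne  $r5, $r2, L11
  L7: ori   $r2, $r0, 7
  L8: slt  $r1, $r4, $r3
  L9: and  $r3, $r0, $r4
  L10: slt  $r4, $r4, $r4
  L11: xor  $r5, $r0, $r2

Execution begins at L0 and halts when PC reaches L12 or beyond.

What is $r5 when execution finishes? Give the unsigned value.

[0] slti  $r3, $r1, 8  →  {$r0:0, $r1:3, $r2:13, $r3:1, $r4:7, $r5:14}
[1] beq  $r0, $r4, L7  →  {$r0:0, $r1:3, $r2:13, $r3:1, $r4:7, $r5:14}  ⟨branch fallthrough⟩
[2] add  $r5, $r4, $r3  →  {$r0:0, $r1:3, $r2:13, $r3:1, $r4:7, $r5:8}
[3] sub  $r4, $r5, $r0  →  {$r0:0, $r1:3, $r2:13, $r3:1, $r4:8, $r5:8}
[4] sub  $r1, $r3, $r1  →  {$r0:0, $r1:65534, $r2:13, $r3:1, $r4:8, $r5:8}
[5] addi  $r5, $r2, 6  →  {$r0:0, $r1:65534, $r2:13, $r3:1, $r4:8, $r5:19}
[6] bne  $r5, $r2, L11  →  {$r0:0, $r1:65534, $r2:13, $r3:1, $r4:8, $r5:19}  ⟨branch taken⟩
[7] ori   $r2, $r0, 7  →  {$r0:0, $r1:65534, $r2:7, $r3:1, $r4:8, $r5:19}
[11] xor  $r5, $r0, $r2  →  {$r0:0, $r1:65534, $r2:7, $r3:1, $r4:8, $r5:7}

7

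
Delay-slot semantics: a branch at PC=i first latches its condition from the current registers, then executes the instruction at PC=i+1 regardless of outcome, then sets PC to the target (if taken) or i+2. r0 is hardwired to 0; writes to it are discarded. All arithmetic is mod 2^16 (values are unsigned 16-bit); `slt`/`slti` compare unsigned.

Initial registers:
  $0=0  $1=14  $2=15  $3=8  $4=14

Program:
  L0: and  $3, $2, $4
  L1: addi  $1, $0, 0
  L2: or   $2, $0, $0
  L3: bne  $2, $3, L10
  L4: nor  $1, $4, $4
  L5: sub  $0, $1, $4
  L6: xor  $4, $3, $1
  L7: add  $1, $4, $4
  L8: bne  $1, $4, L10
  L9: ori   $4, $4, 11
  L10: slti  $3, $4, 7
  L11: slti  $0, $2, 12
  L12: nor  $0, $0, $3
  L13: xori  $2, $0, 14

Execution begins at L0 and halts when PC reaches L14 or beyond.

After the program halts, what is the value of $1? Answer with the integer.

PC=0  and  $3, $2, $4        | $0=0 $1=14 $2=15 $3=14 $4=14
PC=1  addi  $1, $0, 0        | $0=0 $1=0 $2=15 $3=14 $4=14
PC=2  or   $2, $0, $0        | $0=0 $1=0 $2=0 $3=14 $4=14
PC=3  bne  $2, $3, L10       | $0=0 $1=0 $2=0 $3=14 $4=14  [TAKEN]
PC=4  nor  $1, $4, $4        | $0=0 $1=65521 $2=0 $3=14 $4=14
PC=10 slti  $3, $4, 7        | $0=0 $1=65521 $2=0 $3=0 $4=14
PC=11 slti  $0, $2, 12       | $0=0 $1=65521 $2=0 $3=0 $4=14
PC=12 nor  $0, $0, $3        | $0=0 $1=65521 $2=0 $3=0 $4=14
PC=13 xori  $2, $0, 14       | $0=0 $1=65521 $2=14 $3=0 $4=14

65521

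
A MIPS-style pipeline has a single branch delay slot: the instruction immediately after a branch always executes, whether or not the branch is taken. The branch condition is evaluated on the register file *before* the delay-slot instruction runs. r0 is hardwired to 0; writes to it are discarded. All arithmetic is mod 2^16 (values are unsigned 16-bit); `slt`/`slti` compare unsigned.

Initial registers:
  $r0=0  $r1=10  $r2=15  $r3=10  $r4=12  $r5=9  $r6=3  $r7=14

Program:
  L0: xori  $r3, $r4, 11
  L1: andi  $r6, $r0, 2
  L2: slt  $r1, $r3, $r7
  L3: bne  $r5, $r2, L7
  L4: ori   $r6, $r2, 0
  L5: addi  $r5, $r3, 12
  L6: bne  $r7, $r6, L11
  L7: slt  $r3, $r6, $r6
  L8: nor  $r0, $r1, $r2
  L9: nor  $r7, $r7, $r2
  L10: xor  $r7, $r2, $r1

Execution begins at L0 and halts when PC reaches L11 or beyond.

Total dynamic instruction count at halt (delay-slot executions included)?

9

PC=0  xori  $r3, $r4, 11     | $r0=0 $r1=10 $r2=15 $r3=7 $r4=12 $r5=9 $r6=3 $r7=14
PC=1  andi  $r6, $r0, 2      | $r0=0 $r1=10 $r2=15 $r3=7 $r4=12 $r5=9 $r6=0 $r7=14
PC=2  slt  $r1, $r3, $r7     | $r0=0 $r1=1 $r2=15 $r3=7 $r4=12 $r5=9 $r6=0 $r7=14
PC=3  bne  $r5, $r2, L7      | $r0=0 $r1=1 $r2=15 $r3=7 $r4=12 $r5=9 $r6=0 $r7=14  [TAKEN]
PC=4  ori   $r6, $r2, 0      | $r0=0 $r1=1 $r2=15 $r3=7 $r4=12 $r5=9 $r6=15 $r7=14
PC=7  slt  $r3, $r6, $r6     | $r0=0 $r1=1 $r2=15 $r3=0 $r4=12 $r5=9 $r6=15 $r7=14
PC=8  nor  $r0, $r1, $r2     | $r0=0 $r1=1 $r2=15 $r3=0 $r4=12 $r5=9 $r6=15 $r7=14
PC=9  nor  $r7, $r7, $r2     | $r0=0 $r1=1 $r2=15 $r3=0 $r4=12 $r5=9 $r6=15 $r7=65520
PC=10 xor  $r7, $r2, $r1     | $r0=0 $r1=1 $r2=15 $r3=0 $r4=12 $r5=9 $r6=15 $r7=14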